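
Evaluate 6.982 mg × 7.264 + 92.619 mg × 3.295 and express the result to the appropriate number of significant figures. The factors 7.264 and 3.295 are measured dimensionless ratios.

6.982 × 7.264 = 50.717248 → 50.72 mg (4 s.f., last digit at the 10^-2 place).
92.619 × 3.295 = 305.179605 → 305.2 mg (4 s.f., last digit at the 10^-1 place).
Sum: 355.896853 mg; keep the coarser place, 10^-1.
Result: 355.9 mg.

355.9 mg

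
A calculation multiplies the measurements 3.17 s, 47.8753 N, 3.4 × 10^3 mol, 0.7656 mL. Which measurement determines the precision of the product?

3.4 × 10^3 mol

3.17 s → 3 s.f.; 47.8753 N → 6 s.f.; 3.4 × 10^3 mol → 2 s.f.; 0.7656 mL → 4 s.f.
The fewest is 2 significant figures, from 3.4 × 10^3 mol.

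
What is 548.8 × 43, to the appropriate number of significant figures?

2.4 × 10⁴

548.8 × 43 = 23598.4
Multiplication/division keeps the fewest significant figures: 548.8 → 4 s.f., 43 → 2 s.f.; limit is 2.
Rounded to 2 significant figures: 2.4 × 10⁴.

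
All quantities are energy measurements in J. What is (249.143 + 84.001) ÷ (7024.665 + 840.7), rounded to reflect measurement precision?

0.042356

249.143 + 84.001 = 333.144, limited to 3 d.p. → 6 s.f.; 7024.665 + 840.7 = 7865.365, limited to 1 d.p. → 5 s.f.
Carrying full precision, 333.144 ÷ 7865.365 = 0.0423558220121…; keep min(6, 5) = 5 s.f.
Rounded to 5 significant figures: 0.042356.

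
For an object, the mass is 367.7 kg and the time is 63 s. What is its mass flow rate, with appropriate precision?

mass flow rate = 367.7 kg ÷ 63 s = 5.83650793651… kg/s.
367.7 has 4 significant figures; 63 has 2.
Division/multiplication keeps the fewest: 2 significant figures.
Rounded: 5.8 kg/s.

5.8 kg/s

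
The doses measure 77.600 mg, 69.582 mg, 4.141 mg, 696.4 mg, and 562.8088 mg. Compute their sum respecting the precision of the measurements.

77.600 mg + 69.582 mg + 4.141 mg + 696.4 mg + 562.8088 mg = 1410.5318 mg.
Addition/subtraction keeps the fewest decimal places: 77.600 → 3 decimal places, 69.582 → 3 decimal places, 4.141 → 3 decimal places, 696.4 → 1 decimal place, 562.8088 → 4 decimal places; limit is 1.
Rounded to 1 decimal place: 1.4105 × 10^3 mg.

1.4105 × 10^3 mg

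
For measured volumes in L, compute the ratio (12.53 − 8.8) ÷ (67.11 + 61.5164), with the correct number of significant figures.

12.53 − 8.8 = 3.73, limited to 1 d.p. → 2 s.f.; 67.11 + 61.5164 = 128.6264, limited to 2 d.p. → 5 s.f.
Carrying full precision, 3.73 ÷ 128.6264 = 0.0289987125505…; keep min(2, 5) = 2 s.f.
Rounded to 2 significant figures: 0.029.

0.029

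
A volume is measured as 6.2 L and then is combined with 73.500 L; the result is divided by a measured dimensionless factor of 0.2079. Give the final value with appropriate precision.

6.2 L + 73.500 L = 79.700 L; the sum is limited to 1 decimal place (3 s.f.).
Carrying full precision, 79.700 ÷ 0.2079 = 383.357383357… L; 0.2079 has 4 s.f., so the result keeps min(3, 4) = 3 s.f.
Rounded to 3 significant figures: 383 L.

383 L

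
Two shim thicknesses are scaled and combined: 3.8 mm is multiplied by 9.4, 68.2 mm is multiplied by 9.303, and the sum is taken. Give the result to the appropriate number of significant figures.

6.70 × 10² mm

3.8 × 9.4 = 35.72 → 36 mm (2 s.f., last digit at the 10^0 place).
68.2 × 9.303 = 634.4646 → 634 mm (3 s.f., last digit at the 10^0 place).
Sum: 670.1846 mm; keep the coarser place, 10^0.
Result: 6.70 × 10² mm.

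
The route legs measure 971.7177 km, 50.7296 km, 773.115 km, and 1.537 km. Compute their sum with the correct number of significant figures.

1797.099 km

971.7177 km + 50.7296 km + 773.115 km + 1.537 km = 1797.0993 km.
Addition/subtraction keeps the fewest decimal places: 971.7177 → 4 decimal places, 50.7296 → 4 decimal places, 773.115 → 3 decimal places, 1.537 → 3 decimal places; limit is 3.
Rounded to 3 decimal places: 1797.099 km.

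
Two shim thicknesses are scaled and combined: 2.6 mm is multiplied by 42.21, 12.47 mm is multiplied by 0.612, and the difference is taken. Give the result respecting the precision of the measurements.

1.0 × 10^2 mm

2.6 × 42.21 = 109.746 → 1.1 × 10^2 mm (2 s.f., last digit at the 10^1 place).
12.47 × 0.612 = 7.63164 → 7.63 mm (3 s.f., last digit at the 10^-2 place).
Difference: 102.11436 mm; keep the coarser place, 10^1.
Result: 1.0 × 10^2 mm.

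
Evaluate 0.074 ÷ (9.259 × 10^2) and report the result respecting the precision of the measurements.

8.0 × 10^-5

0.074 ÷ (9.259 × 10^2) = 0.0000799222378227…
Multiplication/division keeps the fewest significant figures: 0.074 → 2 s.f., 9.259 × 10^2 → 4 s.f.; limit is 2.
Rounded to 2 significant figures: 8.0 × 10^-5.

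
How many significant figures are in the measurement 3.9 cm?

3.9: every digit is nonzero and significant.

2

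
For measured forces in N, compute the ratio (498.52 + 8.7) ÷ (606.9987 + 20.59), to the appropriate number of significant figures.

498.52 + 8.7 = 507.22, limited to 1 d.p. → 4 s.f.; 606.9987 + 20.59 = 627.5887, limited to 2 d.p. → 5 s.f.
Carrying full precision, 507.22 ÷ 627.5887 = 0.808204481693…; keep min(4, 5) = 4 s.f.
Rounded to 4 significant figures: 0.8082.

0.8082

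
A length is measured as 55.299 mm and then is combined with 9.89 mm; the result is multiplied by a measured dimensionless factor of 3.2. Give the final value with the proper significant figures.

55.299 mm + 9.89 mm = 65.189 mm; the sum is limited to 2 decimal places (4 s.f.).
Carrying full precision, 65.189 × 3.2 = 208.6048 mm; 3.2 has 2 s.f., so the result keeps min(4, 2) = 2 s.f.
Rounded to 2 significant figures: 2.1 × 10² mm.

2.1 × 10² mm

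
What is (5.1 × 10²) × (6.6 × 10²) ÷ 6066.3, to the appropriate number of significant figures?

55

(5.1 × 10²) × (6.6 × 10²) ÷ 6066.3 = 55.4868700856…
Multiplication/division keeps the fewest significant figures: 5.1 × 10² → 2 s.f., 6.6 × 10² → 2 s.f., 6066.3 → 5 s.f.; limit is 2.
Rounded to 2 significant figures: 55.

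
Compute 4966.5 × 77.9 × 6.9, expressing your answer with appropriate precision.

4966.5 × 77.9 × 6.9 = 2669543.415
Multiplication/division keeps the fewest significant figures: 4966.5 → 5 s.f., 77.9 → 3 s.f., 6.9 → 2 s.f.; limit is 2.
Rounded to 2 significant figures: 2.7 × 10^6.

2.7 × 10^6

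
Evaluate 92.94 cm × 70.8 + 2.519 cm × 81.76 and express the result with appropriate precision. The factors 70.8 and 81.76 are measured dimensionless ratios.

92.94 × 70.8 = 6580.152 → 6.58 × 10^3 cm (3 s.f., last digit at the 10^1 place).
2.519 × 81.76 = 205.95344 → 2.060 × 10^2 cm (4 s.f., last digit at the 10^-1 place).
Sum: 6786.10544 cm; keep the coarser place, 10^1.
Result: 6.79 × 10^3 cm.

6.79 × 10^3 cm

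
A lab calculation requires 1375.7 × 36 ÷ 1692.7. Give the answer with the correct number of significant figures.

1375.7 × 36 ÷ 1692.7 = 29.2581083476…
Multiplication/division keeps the fewest significant figures: 1375.7 → 5 s.f., 36 → 2 s.f., 1692.7 → 5 s.f.; limit is 2.
Rounded to 2 significant figures: 29.

29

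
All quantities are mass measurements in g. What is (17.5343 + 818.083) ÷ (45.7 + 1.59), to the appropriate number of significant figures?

17.5343 + 818.083 = 835.6173, limited to 3 d.p. → 6 s.f.; 45.7 + 1.59 = 47.29, limited to 1 d.p. → 3 s.f.
Carrying full precision, 835.6173 ÷ 47.29 = 17.6700634384…; keep min(6, 3) = 3 s.f.
Rounded to 3 significant figures: 17.7.

17.7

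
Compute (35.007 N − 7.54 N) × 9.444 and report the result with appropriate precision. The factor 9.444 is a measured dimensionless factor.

259.4 N

35.007 N − 7.54 N = 27.467 N; the difference is limited to 2 decimal places (4 s.f.).
Carrying full precision, 27.467 × 9.444 = 259.398348 N; 9.444 has 4 s.f., so the result keeps min(4, 4) = 4 s.f.
Rounded to 4 significant figures: 259.4 N.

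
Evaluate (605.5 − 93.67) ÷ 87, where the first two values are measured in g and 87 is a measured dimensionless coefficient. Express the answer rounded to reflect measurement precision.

5.9 g

605.5 g − 93.67 g = 511.83 g; the difference is limited to 1 decimal place (4 s.f.).
Carrying full precision, 511.83 ÷ 87 = 5.88310344828… g; 87 has 2 s.f., so the result keeps min(4, 2) = 2 s.f.
Rounded to 2 significant figures: 5.9 g.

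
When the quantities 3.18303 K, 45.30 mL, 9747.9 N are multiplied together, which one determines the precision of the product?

3.18303 K → 6 s.f.; 45.30 mL → 4 s.f.; 9747.9 N → 5 s.f.
The fewest is 4 significant figures, from 45.30 mL.

45.30 mL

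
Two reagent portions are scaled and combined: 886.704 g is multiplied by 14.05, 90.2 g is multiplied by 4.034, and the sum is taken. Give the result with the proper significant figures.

1.282 × 10^4 g

886.704 × 14.05 = 12458.1912 → 1.246 × 10^4 g (4 s.f., last digit at the 10^1 place).
90.2 × 4.034 = 363.8668 → 364 g (3 s.f., last digit at the 10^0 place).
Sum: 12822.058 g; keep the coarser place, 10^1.
Result: 1.282 × 10^4 g.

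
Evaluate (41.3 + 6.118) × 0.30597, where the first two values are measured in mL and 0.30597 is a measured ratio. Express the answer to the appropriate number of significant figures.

14.5 mL

41.3 mL + 6.118 mL = 47.418 mL; the sum is limited to 1 decimal place (3 s.f.).
Carrying full precision, 47.418 × 0.30597 = 14.50848546 mL; 0.30597 has 5 s.f., so the result keeps min(3, 5) = 3 s.f.
Rounded to 3 significant figures: 14.5 mL.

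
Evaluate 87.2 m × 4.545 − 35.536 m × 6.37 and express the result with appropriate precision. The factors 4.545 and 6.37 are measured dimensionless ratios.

87.2 × 4.545 = 396.324 → 396 m (3 s.f., last digit at the 10^0 place).
35.536 × 6.37 = 226.36432 → 226 m (3 s.f., last digit at the 10^0 place).
Difference: 169.95968 m; keep the coarser place, 10^0.
Result: 170. m.

170. m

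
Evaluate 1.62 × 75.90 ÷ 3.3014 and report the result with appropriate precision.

37.2

1.62 × 75.90 ÷ 3.3014 = 37.2441994305…
Multiplication/division keeps the fewest significant figures: 1.62 → 3 s.f., 75.90 → 4 s.f., 3.3014 → 5 s.f.; limit is 3.
Rounded to 3 significant figures: 37.2.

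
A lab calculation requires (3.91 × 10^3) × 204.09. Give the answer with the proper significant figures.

(3.91 × 10^3) × 204.09 = 797991.9
Multiplication/division keeps the fewest significant figures: 3.91 × 10^3 → 3 s.f., 204.09 → 5 s.f.; limit is 3.
Rounded to 3 significant figures: 7.98 × 10^5.

7.98 × 10^5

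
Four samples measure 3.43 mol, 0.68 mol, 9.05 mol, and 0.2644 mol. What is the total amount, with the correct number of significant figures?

3.43 mol + 0.68 mol + 9.05 mol + 0.2644 mol = 13.4244 mol.
Addition/subtraction keeps the fewest decimal places: 3.43 → 2 decimal places, 0.68 → 2 decimal places, 9.05 → 2 decimal places, 0.2644 → 4 decimal places; limit is 2.
Rounded to 2 decimal places: 13.42 mol.

13.42 mol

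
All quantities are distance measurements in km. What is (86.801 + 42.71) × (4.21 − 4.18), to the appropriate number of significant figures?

4 km²

86.801 + 42.71 = 129.511, limited to 2 d.p. → 5 s.f.; 4.21 − 4.18 = 0.03, limited to 2 d.p. → 1 s.f.
Carrying full precision, 129.511 × 0.03 = 3.88533; keep min(5, 1) = 1 s.f.
Rounded to 1 significant figure: 4 km².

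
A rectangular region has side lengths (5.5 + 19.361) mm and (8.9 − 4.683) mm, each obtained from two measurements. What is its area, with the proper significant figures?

5.5 + 19.361 = 24.861, limited to 1 d.p. → 3 s.f.; 8.9 − 4.683 = 4.217, limited to 1 d.p. → 2 s.f.
Carrying full precision, 24.861 × 4.217 = 104.838837; keep min(3, 2) = 2 s.f.
Rounded to 2 significant figures: 1.0 × 10² mm².

1.0 × 10² mm²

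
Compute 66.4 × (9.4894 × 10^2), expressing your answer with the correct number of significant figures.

66.4 × (9.4894 × 10^2) = 63009.616
Multiplication/division keeps the fewest significant figures: 66.4 → 3 s.f., 9.4894 × 10^2 → 5 s.f.; limit is 3.
Rounded to 3 significant figures: 6.30 × 10^4.

6.30 × 10^4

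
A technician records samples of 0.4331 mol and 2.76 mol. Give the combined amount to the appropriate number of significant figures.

3.19 mol

0.4331 mol + 2.76 mol = 3.1931 mol.
Addition/subtraction keeps the fewest decimal places: 0.4331 → 4 decimal places, 2.76 → 2 decimal places; limit is 2.
Rounded to 2 decimal places: 3.19 mol.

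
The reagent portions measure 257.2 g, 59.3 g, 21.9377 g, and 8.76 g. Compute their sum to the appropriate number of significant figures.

347.2 g

257.2 g + 59.3 g + 21.9377 g + 8.76 g = 347.1977 g.
Addition/subtraction keeps the fewest decimal places: 257.2 → 1 decimal place, 59.3 → 1 decimal place, 21.9377 → 4 decimal places, 8.76 → 2 decimal places; limit is 1.
Rounded to 1 decimal place: 347.2 g.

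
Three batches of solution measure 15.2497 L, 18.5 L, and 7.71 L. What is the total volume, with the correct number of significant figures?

15.2497 L + 18.5 L + 7.71 L = 41.4597 L.
Addition/subtraction keeps the fewest decimal places: 15.2497 → 4 decimal places, 18.5 → 1 decimal place, 7.71 → 2 decimal places; limit is 1.
Rounded to 1 decimal place: 41.5 L.

41.5 L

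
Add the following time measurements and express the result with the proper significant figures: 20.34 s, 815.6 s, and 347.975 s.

1.1839 × 10^3 s

20.34 s + 815.6 s + 347.975 s = 1183.915 s.
Addition/subtraction keeps the fewest decimal places: 20.34 → 2 decimal places, 815.6 → 1 decimal place, 347.975 → 3 decimal places; limit is 1.
Rounded to 1 decimal place: 1.1839 × 10^3 s.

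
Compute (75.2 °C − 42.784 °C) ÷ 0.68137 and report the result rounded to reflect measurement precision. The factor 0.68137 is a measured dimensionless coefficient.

75.2 °C − 42.784 °C = 32.416 °C; the difference is limited to 1 decimal place (3 s.f.).
Carrying full precision, 32.416 ÷ 0.68137 = 47.5747391285… °C; 0.68137 has 5 s.f., so the result keeps min(3, 5) = 3 s.f.
Rounded to 3 significant figures: 47.6 °C.

47.6 °C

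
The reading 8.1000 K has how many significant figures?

5

8.1000: trailing zeros after a decimal point are significant.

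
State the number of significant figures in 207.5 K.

207.5: zeros between nonzero digits are significant.

4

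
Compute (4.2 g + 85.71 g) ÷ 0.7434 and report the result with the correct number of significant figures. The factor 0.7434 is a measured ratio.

121 g

4.2 g + 85.71 g = 89.91 g; the sum is limited to 1 decimal place (3 s.f.).
Carrying full precision, 89.91 ÷ 0.7434 = 120.944309927… g; 0.7434 has 4 s.f., so the result keeps min(3, 4) = 3 s.f.
Rounded to 3 significant figures: 121 g.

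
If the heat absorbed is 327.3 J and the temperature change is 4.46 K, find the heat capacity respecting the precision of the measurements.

heat capacity = 327.3 J ÷ 4.46 K = 73.3856502242… J/K.
327.3 has 4 significant figures; 4.46 has 3.
Division/multiplication keeps the fewest: 3 significant figures.
Rounded: 73.4 J/K.

73.4 J/K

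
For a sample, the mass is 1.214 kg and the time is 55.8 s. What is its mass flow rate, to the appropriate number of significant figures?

mass flow rate = 1.214 kg ÷ 55.8 s = 0.0217562724014… kg/s.
1.214 has 4 significant figures; 55.8 has 3.
Division/multiplication keeps the fewest: 3 significant figures.
Rounded: 0.0218 kg/s.

0.0218 kg/s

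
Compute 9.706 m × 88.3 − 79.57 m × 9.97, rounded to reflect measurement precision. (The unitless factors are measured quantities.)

9.706 × 88.3 = 857.0398 → 857 m (3 s.f., last digit at the 10^0 place).
79.57 × 9.97 = 793.3129 → 793 m (3 s.f., last digit at the 10^0 place).
Difference: 63.7269 m; keep the coarser place, 10^0.
Result: 64 m.

64 m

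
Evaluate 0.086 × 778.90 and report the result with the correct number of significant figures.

67

0.086 × 778.90 = 66.9854
Multiplication/division keeps the fewest significant figures: 0.086 → 2 s.f., 778.90 → 5 s.f.; limit is 2.
Rounded to 2 significant figures: 67.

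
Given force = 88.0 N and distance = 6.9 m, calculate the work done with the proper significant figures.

work done = 88.0 N × 6.9 m = 607.2 J.
88.0 has 3 significant figures; 6.9 has 2.
Division/multiplication keeps the fewest: 2 significant figures.
Rounded: 6.1 × 10² J.

6.1 × 10² J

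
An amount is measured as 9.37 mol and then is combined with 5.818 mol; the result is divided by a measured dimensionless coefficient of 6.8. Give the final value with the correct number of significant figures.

9.37 mol + 5.818 mol = 15.188 mol; the sum is limited to 2 decimal places (4 s.f.).
Carrying full precision, 15.188 ÷ 6.8 = 2.23352941176… mol; 6.8 has 2 s.f., so the result keeps min(4, 2) = 2 s.f.
Rounded to 2 significant figures: 2.2 mol.

2.2 mol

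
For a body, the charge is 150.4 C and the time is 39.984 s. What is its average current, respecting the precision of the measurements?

3.762 A

average current = 150.4 C ÷ 39.984 s = 3.76150460184… A.
150.4 has 4 significant figures; 39.984 has 5.
Division/multiplication keeps the fewest: 4 significant figures.
Rounded: 3.762 A.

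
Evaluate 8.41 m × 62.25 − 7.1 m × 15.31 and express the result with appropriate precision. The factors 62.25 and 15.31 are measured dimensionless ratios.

8.41 × 62.25 = 523.5225 → 524 m (3 s.f., last digit at the 10^0 place).
7.1 × 15.31 = 108.701 → 1.1 × 10² m (2 s.f., last digit at the 10^1 place).
Difference: 414.8215 m; keep the coarser place, 10^1.
Result: 4.1 × 10² m.

4.1 × 10² m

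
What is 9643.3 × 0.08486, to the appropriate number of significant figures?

9643.3 × 0.08486 = 818.330438
Multiplication/division keeps the fewest significant figures: 9643.3 → 5 s.f., 0.08486 → 4 s.f.; limit is 4.
Rounded to 4 significant figures: 818.3.

818.3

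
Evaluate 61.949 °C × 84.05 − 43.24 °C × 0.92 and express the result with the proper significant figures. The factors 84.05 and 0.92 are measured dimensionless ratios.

5167 °C

61.949 × 84.05 = 5206.81345 → 5.207 × 10^3 °C (4 s.f., last digit at the 10^0 place).
43.24 × 0.92 = 39.7808 → 4.0 × 10^1 °C (2 s.f., last digit at the 10^0 place).
Difference: 5167.03265 °C; keep the coarser place, 10^0.
Result: 5167 °C.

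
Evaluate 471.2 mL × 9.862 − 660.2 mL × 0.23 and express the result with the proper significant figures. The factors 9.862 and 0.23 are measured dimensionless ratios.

4.50 × 10³ mL

471.2 × 9.862 = 4646.9744 → 4647 mL (4 s.f., last digit at the 10^0 place).
660.2 × 0.23 = 151.846 → 1.5 × 10² mL (2 s.f., last digit at the 10^1 place).
Difference: 4495.1284 mL; keep the coarser place, 10^1.
Result: 4.50 × 10³ mL.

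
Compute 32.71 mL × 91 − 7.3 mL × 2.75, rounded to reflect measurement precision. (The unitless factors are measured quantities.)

32.71 × 91 = 2976.61 → 3.0 × 10³ mL (2 s.f., last digit at the 10^2 place).
7.3 × 2.75 = 20.075 → 20. mL (2 s.f., last digit at the 10^0 place).
Difference: 2956.535 mL; keep the coarser place, 10^2.
Result: 3.0 × 10³ mL.

3.0 × 10³ mL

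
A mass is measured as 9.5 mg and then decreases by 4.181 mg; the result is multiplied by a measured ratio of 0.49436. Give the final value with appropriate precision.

2.6 mg

9.5 mg − 4.181 mg = 5.319 mg; the difference is limited to 1 decimal place (2 s.f.).
Carrying full precision, 5.319 × 0.49436 = 2.62950084 mg; 0.49436 has 5 s.f., so the result keeps min(2, 5) = 2 s.f.
Rounded to 2 significant figures: 2.6 mg.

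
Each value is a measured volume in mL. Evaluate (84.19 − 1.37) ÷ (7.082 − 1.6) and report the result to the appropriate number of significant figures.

15

84.19 − 1.37 = 82.82, limited to 2 d.p. → 4 s.f.; 7.082 − 1.6 = 5.482, limited to 1 d.p. → 2 s.f.
Carrying full precision, 82.82 ÷ 5.482 = 15.1076249544…; keep min(4, 2) = 2 s.f.
Rounded to 2 significant figures: 15.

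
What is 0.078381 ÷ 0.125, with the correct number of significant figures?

0.627

0.078381 ÷ 0.125 = 0.627048
Multiplication/division keeps the fewest significant figures: 0.078381 → 5 s.f., 0.125 → 3 s.f.; limit is 3.
Rounded to 3 significant figures: 0.627.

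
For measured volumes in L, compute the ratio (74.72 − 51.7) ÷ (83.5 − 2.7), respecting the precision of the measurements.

74.72 − 51.7 = 23.02, limited to 1 d.p. → 3 s.f.; 83.5 − 2.7 = 80.8, limited to 1 d.p. → 3 s.f.
Carrying full precision, 23.02 ÷ 80.8 = 0.284900990099…; keep min(3, 3) = 3 s.f.
Rounded to 3 significant figures: 0.285.

0.285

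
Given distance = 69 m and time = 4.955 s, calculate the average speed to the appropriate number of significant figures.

14 m/s

average speed = 69 m ÷ 4.955 s = 13.9253279516… m/s.
69 has 2 significant figures; 4.955 has 4.
Division/multiplication keeps the fewest: 2 significant figures.
Rounded: 14 m/s.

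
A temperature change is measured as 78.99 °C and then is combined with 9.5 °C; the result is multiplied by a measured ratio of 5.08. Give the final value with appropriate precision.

78.99 °C + 9.5 °C = 88.49 °C; the sum is limited to 1 decimal place (3 s.f.).
Carrying full precision, 88.49 × 5.08 = 449.5292 °C; 5.08 has 3 s.f., so the result keeps min(3, 3) = 3 s.f.
Rounded to 3 significant figures: 4.50 × 10² °C.

4.50 × 10² °C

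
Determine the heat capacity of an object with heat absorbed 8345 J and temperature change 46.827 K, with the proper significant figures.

heat capacity = 8345 J ÷ 46.827 K = 178.209152839… J/K.
8345 has 4 significant figures; 46.827 has 5.
Division/multiplication keeps the fewest: 4 significant figures.
Rounded: 178.2 J/K.

178.2 J/K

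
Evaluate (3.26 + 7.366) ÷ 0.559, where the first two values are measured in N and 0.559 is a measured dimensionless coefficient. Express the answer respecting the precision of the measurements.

19.0 N

3.26 N + 7.366 N = 10.626 N; the sum is limited to 2 decimal places (4 s.f.).
Carrying full precision, 10.626 ÷ 0.559 = 19.0089445438… N; 0.559 has 3 s.f., so the result keeps min(4, 3) = 3 s.f.
Rounded to 3 significant figures: 19.0 N.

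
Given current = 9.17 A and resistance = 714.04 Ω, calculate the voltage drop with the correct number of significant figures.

voltage drop = 9.17 A × 714.04 Ω = 6547.7468 V.
9.17 has 3 significant figures; 714.04 has 5.
Division/multiplication keeps the fewest: 3 significant figures.
Rounded: 6.55 × 10^3 V.

6.55 × 10^3 V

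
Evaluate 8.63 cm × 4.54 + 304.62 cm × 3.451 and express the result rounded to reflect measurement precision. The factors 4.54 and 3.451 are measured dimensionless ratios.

1.090 × 10^3 cm

8.63 × 4.54 = 39.1802 → 39.2 cm (3 s.f., last digit at the 10^-1 place).
304.62 × 3.451 = 1051.24362 → 1051 cm (4 s.f., last digit at the 10^0 place).
Sum: 1090.42382 cm; keep the coarser place, 10^0.
Result: 1.090 × 10^3 cm.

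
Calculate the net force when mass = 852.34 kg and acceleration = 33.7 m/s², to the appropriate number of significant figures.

2.87 × 10^4 N

net force = 852.34 kg × 33.7 m/s² = 28723.858 N.
852.34 has 5 significant figures; 33.7 has 3.
Division/multiplication keeps the fewest: 3 significant figures.
Rounded: 2.87 × 10^4 N.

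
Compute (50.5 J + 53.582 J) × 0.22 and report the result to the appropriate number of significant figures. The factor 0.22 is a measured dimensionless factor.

50.5 J + 53.582 J = 104.082 J; the sum is limited to 1 decimal place (4 s.f.).
Carrying full precision, 104.082 × 0.22 = 22.89804 J; 0.22 has 2 s.f., so the result keeps min(4, 2) = 2 s.f.
Rounded to 2 significant figures: 23 J.

23 J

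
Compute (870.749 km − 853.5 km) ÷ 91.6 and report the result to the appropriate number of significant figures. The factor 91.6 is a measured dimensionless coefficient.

0.188 km

870.749 km − 853.5 km = 17.249 km; the difference is limited to 1 decimal place (3 s.f.).
Carrying full precision, 17.249 ÷ 91.6 = 0.188307860262… km; 91.6 has 3 s.f., so the result keeps min(3, 3) = 3 s.f.
Rounded to 3 significant figures: 0.188 km.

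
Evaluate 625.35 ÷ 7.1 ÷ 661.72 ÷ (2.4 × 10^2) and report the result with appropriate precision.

5.5 × 10^-4

625.35 ÷ 7.1 ÷ 661.72 ÷ (2.4 × 10^2) = 0.000554599281599…
Multiplication/division keeps the fewest significant figures: 625.35 → 5 s.f., 7.1 → 2 s.f., 661.72 → 5 s.f., 2.4 × 10^2 → 2 s.f.; limit is 2.
Rounded to 2 significant figures: 5.5 × 10^-4.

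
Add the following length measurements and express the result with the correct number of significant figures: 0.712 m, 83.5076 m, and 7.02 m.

0.712 m + 83.5076 m + 7.02 m = 91.2396 m.
Addition/subtraction keeps the fewest decimal places: 0.712 → 3 decimal places, 83.5076 → 4 decimal places, 7.02 → 2 decimal places; limit is 2.
Rounded to 2 decimal places: 91.24 m.

91.24 m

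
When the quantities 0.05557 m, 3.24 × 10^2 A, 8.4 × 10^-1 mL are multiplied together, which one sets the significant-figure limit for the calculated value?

8.4 × 10^-1 mL

0.05557 m → 4 s.f.; 3.24 × 10^2 A → 3 s.f.; 8.4 × 10^-1 mL → 2 s.f.
The fewest is 2 significant figures, from 8.4 × 10^-1 mL.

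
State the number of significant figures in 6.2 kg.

2

6.2: every digit is nonzero and significant.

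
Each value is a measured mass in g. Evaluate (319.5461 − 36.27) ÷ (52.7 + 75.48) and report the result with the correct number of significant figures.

319.5461 − 36.27 = 283.2761, limited to 2 d.p. → 5 s.f.; 52.7 + 75.48 = 128.18, limited to 1 d.p. → 4 s.f.
Carrying full precision, 283.2761 ÷ 128.18 = 2.2099867374…; keep min(5, 4) = 4 s.f.
Rounded to 4 significant figures: 2.210.

2.210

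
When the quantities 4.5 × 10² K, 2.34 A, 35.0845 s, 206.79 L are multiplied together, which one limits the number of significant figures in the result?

4.5 × 10² K

4.5 × 10² K → 2 s.f.; 2.34 A → 3 s.f.; 35.0845 s → 6 s.f.; 206.79 L → 5 s.f.
The fewest is 2 significant figures, from 4.5 × 10² K.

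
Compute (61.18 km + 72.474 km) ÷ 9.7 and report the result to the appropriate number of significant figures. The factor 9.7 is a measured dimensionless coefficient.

61.18 km + 72.474 km = 133.654 km; the sum is limited to 2 decimal places (5 s.f.).
Carrying full precision, 133.654 ÷ 9.7 = 13.7787628866… km; 9.7 has 2 s.f., so the result keeps min(5, 2) = 2 s.f.
Rounded to 2 significant figures: 14 km.

14 km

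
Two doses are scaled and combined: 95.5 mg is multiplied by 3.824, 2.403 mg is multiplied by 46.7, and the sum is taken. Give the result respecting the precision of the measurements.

95.5 × 3.824 = 365.192 → 365 mg (3 s.f., last digit at the 10^0 place).
2.403 × 46.7 = 112.2201 → 112 mg (3 s.f., last digit at the 10^0 place).
Sum: 477.4121 mg; keep the coarser place, 10^0.
Result: 477 mg.

477 mg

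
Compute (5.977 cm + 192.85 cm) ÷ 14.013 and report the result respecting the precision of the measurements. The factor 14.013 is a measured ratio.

14.189 cm

5.977 cm + 192.85 cm = 198.827 cm; the sum is limited to 2 decimal places (5 s.f.).
Carrying full precision, 198.827 ÷ 14.013 = 14.1887533005… cm; 14.013 has 5 s.f., so the result keeps min(5, 5) = 5 s.f.
Rounded to 5 significant figures: 14.189 cm.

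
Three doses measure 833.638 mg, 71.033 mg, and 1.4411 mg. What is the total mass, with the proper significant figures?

906.112 mg

833.638 mg + 71.033 mg + 1.4411 mg = 906.1121 mg.
Addition/subtraction keeps the fewest decimal places: 833.638 → 3 decimal places, 71.033 → 3 decimal places, 1.4411 → 4 decimal places; limit is 3.
Rounded to 3 decimal places: 906.112 mg.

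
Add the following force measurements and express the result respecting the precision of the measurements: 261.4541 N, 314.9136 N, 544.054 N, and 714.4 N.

1834.8 N

261.4541 N + 314.9136 N + 544.054 N + 714.4 N = 1834.8217 N.
Addition/subtraction keeps the fewest decimal places: 261.4541 → 4 decimal places, 314.9136 → 4 decimal places, 544.054 → 3 decimal places, 714.4 → 1 decimal place; limit is 1.
Rounded to 1 decimal place: 1834.8 N.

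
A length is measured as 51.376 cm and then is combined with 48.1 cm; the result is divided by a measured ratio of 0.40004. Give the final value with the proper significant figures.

2.49 × 10^2 cm

51.376 cm + 48.1 cm = 99.476 cm; the sum is limited to 1 decimal place (3 s.f.).
Carrying full precision, 99.476 ÷ 0.40004 = 248.665133487… cm; 0.40004 has 5 s.f., so the result keeps min(3, 5) = 3 s.f.
Rounded to 3 significant figures: 2.49 × 10^2 cm.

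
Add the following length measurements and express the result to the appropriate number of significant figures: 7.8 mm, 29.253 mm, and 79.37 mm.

7.8 mm + 29.253 mm + 79.37 mm = 116.423 mm.
Addition/subtraction keeps the fewest decimal places: 7.8 → 1 decimal place, 29.253 → 3 decimal places, 79.37 → 2 decimal places; limit is 1.
Rounded to 1 decimal place: 116.4 mm.

116.4 mm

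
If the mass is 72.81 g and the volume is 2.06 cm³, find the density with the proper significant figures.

35.3 g/cm³

density = 72.81 g ÷ 2.06 cm³ = 35.3446601942… g/cm³.
72.81 has 4 significant figures; 2.06 has 3.
Division/multiplication keeps the fewest: 3 significant figures.
Rounded: 35.3 g/cm³.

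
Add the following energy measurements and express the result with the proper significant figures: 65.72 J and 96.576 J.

162.30 J

65.72 J + 96.576 J = 162.296 J.
Addition/subtraction keeps the fewest decimal places: 65.72 → 2 decimal places, 96.576 → 3 decimal places; limit is 2.
Rounded to 2 decimal places: 162.30 J.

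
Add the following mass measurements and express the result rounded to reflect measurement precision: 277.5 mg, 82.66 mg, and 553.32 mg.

277.5 mg + 82.66 mg + 553.32 mg = 913.48 mg.
Addition/subtraction keeps the fewest decimal places: 277.5 → 1 decimal place, 82.66 → 2 decimal places, 553.32 → 2 decimal places; limit is 1.
Rounded to 1 decimal place: 913.5 mg.

913.5 mg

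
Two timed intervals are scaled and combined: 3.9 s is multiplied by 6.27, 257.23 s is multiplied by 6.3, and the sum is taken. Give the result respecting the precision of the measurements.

3.9 × 6.27 = 24.453 → 24 s (2 s.f., last digit at the 10^0 place).
257.23 × 6.3 = 1620.549 → 1.6 × 10^3 s (2 s.f., last digit at the 10^2 place).
Sum: 1645.002 s; keep the coarser place, 10^2.
Result: 1.6 × 10^3 s.

1.6 × 10^3 s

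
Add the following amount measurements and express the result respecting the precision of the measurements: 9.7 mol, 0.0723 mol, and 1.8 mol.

11.6 mol

9.7 mol + 0.0723 mol + 1.8 mol = 11.5723 mol.
Addition/subtraction keeps the fewest decimal places: 9.7 → 1 decimal place, 0.0723 → 4 decimal places, 1.8 → 1 decimal place; limit is 1.
Rounded to 1 decimal place: 11.6 mol.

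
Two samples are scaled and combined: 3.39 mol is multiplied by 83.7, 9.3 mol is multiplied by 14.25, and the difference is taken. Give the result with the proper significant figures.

1.5 × 10^2 mol

3.39 × 83.7 = 283.743 → 2.84 × 10^2 mol (3 s.f., last digit at the 10^0 place).
9.3 × 14.25 = 132.525 → 1.3 × 10^2 mol (2 s.f., last digit at the 10^1 place).
Difference: 151.218 mol; keep the coarser place, 10^1.
Result: 1.5 × 10^2 mol.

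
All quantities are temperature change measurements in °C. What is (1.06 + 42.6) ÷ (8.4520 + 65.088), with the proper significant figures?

1.06 + 42.6 = 43.66, limited to 1 d.p. → 3 s.f.; 8.4520 + 65.088 = 73.5400, limited to 3 d.p. → 5 s.f.
Carrying full precision, 43.66 ÷ 73.5400 = 0.593690508567…; keep min(3, 5) = 3 s.f.
Rounded to 3 significant figures: 0.594.

0.594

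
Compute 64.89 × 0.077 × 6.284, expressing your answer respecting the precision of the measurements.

31

64.89 × 0.077 × 6.284 = 31.39819452
Multiplication/division keeps the fewest significant figures: 64.89 → 4 s.f., 0.077 → 2 s.f., 6.284 → 4 s.f.; limit is 2.
Rounded to 2 significant figures: 31.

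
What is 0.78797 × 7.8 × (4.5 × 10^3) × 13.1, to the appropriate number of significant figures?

0.78797 × 7.8 × (4.5 × 10^3) × 13.1 = 362316.4857
Multiplication/division keeps the fewest significant figures: 0.78797 → 5 s.f., 7.8 → 2 s.f., 4.5 × 10^3 → 2 s.f., 13.1 → 3 s.f.; limit is 2.
Rounded to 2 significant figures: 3.6 × 10^5.

3.6 × 10^5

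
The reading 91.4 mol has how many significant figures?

91.4: every digit is nonzero and significant.

3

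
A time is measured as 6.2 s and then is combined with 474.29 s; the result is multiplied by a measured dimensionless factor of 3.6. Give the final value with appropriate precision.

6.2 s + 474.29 s = 480.49 s; the sum is limited to 1 decimal place (4 s.f.).
Carrying full precision, 480.49 × 3.6 = 1729.764 s; 3.6 has 2 s.f., so the result keeps min(4, 2) = 2 s.f.
Rounded to 2 significant figures: 1.7 × 10³ s.

1.7 × 10³ s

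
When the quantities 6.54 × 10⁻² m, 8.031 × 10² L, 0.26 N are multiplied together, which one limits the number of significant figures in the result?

6.54 × 10⁻² m → 3 s.f.; 8.031 × 10² L → 4 s.f.; 0.26 N → 2 s.f.
The fewest is 2 significant figures, from 0.26 N.

0.26 N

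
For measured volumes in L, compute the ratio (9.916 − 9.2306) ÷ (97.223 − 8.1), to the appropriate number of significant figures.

0.00769

9.916 − 9.2306 = 0.6854, limited to 3 d.p. → 3 s.f.; 97.223 − 8.1 = 89.123, limited to 1 d.p. → 3 s.f.
Carrying full precision, 0.6854 ÷ 89.123 = 0.00769049515838…; keep min(3, 3) = 3 s.f.
Rounded to 3 significant figures: 0.00769.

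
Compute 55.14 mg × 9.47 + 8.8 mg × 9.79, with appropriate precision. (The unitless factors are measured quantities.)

55.14 × 9.47 = 522.1758 → 522 mg (3 s.f., last digit at the 10^0 place).
8.8 × 9.79 = 86.152 → 86 mg (2 s.f., last digit at the 10^0 place).
Sum: 608.3278 mg; keep the coarser place, 10^0.
Result: 608 mg.

608 mg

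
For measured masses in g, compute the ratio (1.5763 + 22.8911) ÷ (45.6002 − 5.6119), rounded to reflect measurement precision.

0.611864

1.5763 + 22.8911 = 24.4674, limited to 4 d.p. → 6 s.f.; 45.6002 − 5.6119 = 39.9883, limited to 4 d.p. → 6 s.f.
Carrying full precision, 24.4674 ÷ 39.9883 = 0.611863970211…; keep min(6, 6) = 6 s.f.
Rounded to 6 significant figures: 0.611864.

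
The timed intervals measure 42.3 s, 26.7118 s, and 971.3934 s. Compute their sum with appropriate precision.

42.3 s + 26.7118 s + 971.3934 s = 1040.4052 s.
Addition/subtraction keeps the fewest decimal places: 42.3 → 1 decimal place, 26.7118 → 4 decimal places, 971.3934 → 4 decimal places; limit is 1.
Rounded to 1 decimal place: 1040.4 s.

1040.4 s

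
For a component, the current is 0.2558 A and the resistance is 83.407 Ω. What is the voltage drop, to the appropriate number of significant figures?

21.34 V

voltage drop = 0.2558 A × 83.407 Ω = 21.3355106 V.
0.2558 has 4 significant figures; 83.407 has 5.
Division/multiplication keeps the fewest: 4 significant figures.
Rounded: 21.34 V.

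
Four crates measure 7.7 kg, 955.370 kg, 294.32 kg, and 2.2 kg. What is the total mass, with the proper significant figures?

1259.6 kg

7.7 kg + 955.370 kg + 294.32 kg + 2.2 kg = 1259.590 kg.
Addition/subtraction keeps the fewest decimal places: 7.7 → 1 decimal place, 955.370 → 3 decimal places, 294.32 → 2 decimal places, 2.2 → 1 decimal place; limit is 1.
Rounded to 1 decimal place: 1259.6 kg.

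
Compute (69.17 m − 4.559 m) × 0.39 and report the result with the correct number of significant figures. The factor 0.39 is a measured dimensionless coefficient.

69.17 m − 4.559 m = 64.611 m; the difference is limited to 2 decimal places (4 s.f.).
Carrying full precision, 64.611 × 0.39 = 25.19829 m; 0.39 has 2 s.f., so the result keeps min(4, 2) = 2 s.f.
Rounded to 2 significant figures: 25 m.

25 m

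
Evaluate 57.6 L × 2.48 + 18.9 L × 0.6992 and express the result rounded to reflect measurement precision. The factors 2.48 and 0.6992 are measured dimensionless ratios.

57.6 × 2.48 = 142.848 → 143 L (3 s.f., last digit at the 10^0 place).
18.9 × 0.6992 = 13.21488 → 13.2 L (3 s.f., last digit at the 10^-1 place).
Sum: 156.06288 L; keep the coarser place, 10^0.
Result: 156 L.

156 L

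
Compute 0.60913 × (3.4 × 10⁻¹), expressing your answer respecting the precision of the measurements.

0.21

0.60913 × (3.4 × 10⁻¹) = 0.2071042
Multiplication/division keeps the fewest significant figures: 0.60913 → 5 s.f., 3.4 × 10⁻¹ → 2 s.f.; limit is 2.
Rounded to 2 significant figures: 0.21.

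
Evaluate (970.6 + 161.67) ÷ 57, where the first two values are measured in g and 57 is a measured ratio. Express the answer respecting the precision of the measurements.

970.6 g + 161.67 g = 1132.27 g; the sum is limited to 1 decimal place (5 s.f.).
Carrying full precision, 1132.27 ÷ 57 = 19.8643859649… g; 57 has 2 s.f., so the result keeps min(5, 2) = 2 s.f.
Rounded to 2 significant figures: 20. g.

20. g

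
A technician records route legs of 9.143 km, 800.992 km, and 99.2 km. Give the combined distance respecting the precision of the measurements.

9.143 km + 800.992 km + 99.2 km = 909.335 km.
Addition/subtraction keeps the fewest decimal places: 9.143 → 3 decimal places, 800.992 → 3 decimal places, 99.2 → 1 decimal place; limit is 1.
Rounded to 1 decimal place: 909.3 km.

909.3 km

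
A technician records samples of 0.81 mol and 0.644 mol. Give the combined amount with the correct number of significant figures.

0.81 mol + 0.644 mol = 1.454 mol.
Addition/subtraction keeps the fewest decimal places: 0.81 → 2 decimal places, 0.644 → 3 decimal places; limit is 2.
Rounded to 2 decimal places: 1.45 mol.

1.45 mol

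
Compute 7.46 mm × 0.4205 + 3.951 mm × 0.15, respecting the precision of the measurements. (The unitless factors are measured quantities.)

7.46 × 0.4205 = 3.13693 → 3.14 mm (3 s.f., last digit at the 10^-2 place).
3.951 × 0.15 = 0.59265 → 0.59 mm (2 s.f., last digit at the 10^-2 place).
Sum: 3.72958 mm; keep the coarser place, 10^-2.
Result: 3.73 mm.

3.73 mm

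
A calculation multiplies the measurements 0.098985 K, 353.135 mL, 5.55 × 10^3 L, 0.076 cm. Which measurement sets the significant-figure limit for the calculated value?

0.098985 K → 5 s.f.; 353.135 mL → 6 s.f.; 5.55 × 10^3 L → 3 s.f.; 0.076 cm → 2 s.f.
The fewest is 2 significant figures, from 0.076 cm.

0.076 cm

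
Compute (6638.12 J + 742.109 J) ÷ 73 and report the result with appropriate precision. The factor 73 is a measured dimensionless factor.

1.0 × 10^2 J

6638.12 J + 742.109 J = 7380.229 J; the sum is limited to 2 decimal places (6 s.f.).
Carrying full precision, 7380.229 ÷ 73 = 101.099027397… J; 73 has 2 s.f., so the result keeps min(6, 2) = 2 s.f.
Rounded to 2 significant figures: 1.0 × 10^2 J.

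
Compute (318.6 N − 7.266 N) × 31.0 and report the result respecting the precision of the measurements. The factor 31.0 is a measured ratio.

318.6 N − 7.266 N = 311.334 N; the difference is limited to 1 decimal place (4 s.f.).
Carrying full precision, 311.334 × 31.0 = 9651.354 N; 31.0 has 3 s.f., so the result keeps min(4, 3) = 3 s.f.
Rounded to 3 significant figures: 9.65 × 10³ N.

9.65 × 10³ N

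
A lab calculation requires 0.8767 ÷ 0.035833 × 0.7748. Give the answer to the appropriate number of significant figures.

0.8767 ÷ 0.035833 × 0.7748 = 18.9564691765…
Multiplication/division keeps the fewest significant figures: 0.8767 → 4 s.f., 0.035833 → 5 s.f., 0.7748 → 4 s.f.; limit is 4.
Rounded to 4 significant figures: 18.96.

18.96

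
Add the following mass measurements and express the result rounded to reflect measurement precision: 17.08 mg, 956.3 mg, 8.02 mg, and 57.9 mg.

17.08 mg + 956.3 mg + 8.02 mg + 57.9 mg = 1039.30 mg.
Addition/subtraction keeps the fewest decimal places: 17.08 → 2 decimal places, 956.3 → 1 decimal place, 8.02 → 2 decimal places, 57.9 → 1 decimal place; limit is 1.
Rounded to 1 decimal place: 1039.3 mg.

1039.3 mg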